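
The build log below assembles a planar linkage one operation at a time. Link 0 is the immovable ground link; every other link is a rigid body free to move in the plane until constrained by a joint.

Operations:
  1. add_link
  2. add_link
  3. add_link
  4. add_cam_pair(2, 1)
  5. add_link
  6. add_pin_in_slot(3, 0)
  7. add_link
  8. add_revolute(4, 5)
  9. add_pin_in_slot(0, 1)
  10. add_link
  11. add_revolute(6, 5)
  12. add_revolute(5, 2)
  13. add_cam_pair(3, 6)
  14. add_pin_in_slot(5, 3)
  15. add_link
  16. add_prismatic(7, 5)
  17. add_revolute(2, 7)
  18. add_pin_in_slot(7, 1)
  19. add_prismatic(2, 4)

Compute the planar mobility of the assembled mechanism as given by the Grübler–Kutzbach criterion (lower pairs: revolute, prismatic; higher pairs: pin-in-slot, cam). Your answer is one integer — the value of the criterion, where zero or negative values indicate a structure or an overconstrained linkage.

M = 3

link 0 = ground. State L|J1|J2 = 1|0|0
+link1  2|0|0
+link2  3|0|0
+link3  4|0|0
C(2,1) f=2→J2  4|0|1
+link4  5|0|1
PS(3,0) f=2→J2  5|0|2
+link5  6|0|2
R(4,5) f=1→J1  6|1|2
PS(0,1) f=2→J2  6|1|3
+link6  7|1|3
R(6,5) f=1→J1  7|2|3
R(5,2) f=1→J1  7|3|3
C(3,6) f=2→J2  7|3|4
PS(5,3) f=2→J2  7|3|5
+link7  8|3|5
P(7,5) f=1→J1  8|4|5
R(2,7) f=1→J1  8|5|5
PS(7,1) f=2→J2  8|5|6
P(2,4) f=1→J1  8|6|6
M = 3(8−1)−2·6−6 = 21−12−6 = 3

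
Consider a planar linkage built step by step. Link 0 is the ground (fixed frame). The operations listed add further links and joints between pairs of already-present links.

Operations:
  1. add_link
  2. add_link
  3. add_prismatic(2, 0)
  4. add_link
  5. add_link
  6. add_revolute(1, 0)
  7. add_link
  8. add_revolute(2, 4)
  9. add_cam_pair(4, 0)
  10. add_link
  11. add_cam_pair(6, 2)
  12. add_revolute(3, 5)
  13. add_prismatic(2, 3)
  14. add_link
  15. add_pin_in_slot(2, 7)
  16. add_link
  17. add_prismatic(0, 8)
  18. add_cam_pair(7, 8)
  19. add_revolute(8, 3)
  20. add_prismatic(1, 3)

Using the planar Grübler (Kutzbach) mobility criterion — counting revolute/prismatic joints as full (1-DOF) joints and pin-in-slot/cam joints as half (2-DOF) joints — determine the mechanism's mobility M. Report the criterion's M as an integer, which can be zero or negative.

M = 4

L=1 J1=0 J2=0
add link → L=2 J1=0 J2=0
add link → L=3 J1=0 J2=0
P@2,0 dof=1 J1 → L=3 J1=1 J2=0
add link → L=4 J1=1 J2=0
add link → L=5 J1=1 J2=0
R@1,0 dof=1 J1 → L=5 J1=2 J2=0
add link → L=6 J1=2 J2=0
R@2,4 dof=1 J1 → L=6 J1=3 J2=0
C@4,0 dof=2 J2 → L=6 J1=3 J2=1
add link → L=7 J1=3 J2=1
C@6,2 dof=2 J2 → L=7 J1=3 J2=2
R@3,5 dof=1 J1 → L=7 J1=4 J2=2
P@2,3 dof=1 J1 → L=7 J1=5 J2=2
add link → L=8 J1=5 J2=2
PS@2,7 dof=2 J2 → L=8 J1=5 J2=3
add link → L=9 J1=5 J2=3
P@0,8 dof=1 J1 → L=9 J1=6 J2=3
C@7,8 dof=2 J2 → L=9 J1=6 J2=4
R@8,3 dof=1 J1 → L=9 J1=7 J2=4
P@1,3 dof=1 J1 → L=9 J1=8 J2=4
M=3(L−1)−2J1−J2=3·8−2·8−4=4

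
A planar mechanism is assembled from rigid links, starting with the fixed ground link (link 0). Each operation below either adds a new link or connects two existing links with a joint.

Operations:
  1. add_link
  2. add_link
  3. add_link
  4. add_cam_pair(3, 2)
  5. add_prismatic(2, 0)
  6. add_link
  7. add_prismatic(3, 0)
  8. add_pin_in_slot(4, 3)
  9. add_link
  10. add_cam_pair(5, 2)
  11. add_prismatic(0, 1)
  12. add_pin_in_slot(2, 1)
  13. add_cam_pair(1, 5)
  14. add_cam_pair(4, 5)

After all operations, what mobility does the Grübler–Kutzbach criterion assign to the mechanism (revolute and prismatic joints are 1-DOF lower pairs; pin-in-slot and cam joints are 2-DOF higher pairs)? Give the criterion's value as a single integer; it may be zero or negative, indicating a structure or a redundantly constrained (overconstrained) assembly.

(L,J1,J2)=(1,0,0); link0 fixed
link1: (2,0,0)
link2: (3,0,0)
link3: (4,0,0)
C 3-2 [J2]: (4,0,1)
P 2-0 [J1]: (4,1,1)
link4: (5,1,1)
P 3-0 [J1]: (5,2,1)
PS 4-3 [J2]: (5,2,2)
link5: (6,2,2)
C 5-2 [J2]: (6,2,3)
P 0-1 [J1]: (6,3,3)
PS 2-1 [J2]: (6,3,4)
C 1-5 [J2]: (6,3,5)
C 4-5 [J2]: (6,3,6)
Grübler: 3·5 − 2·3 − 6 = 3

M = 3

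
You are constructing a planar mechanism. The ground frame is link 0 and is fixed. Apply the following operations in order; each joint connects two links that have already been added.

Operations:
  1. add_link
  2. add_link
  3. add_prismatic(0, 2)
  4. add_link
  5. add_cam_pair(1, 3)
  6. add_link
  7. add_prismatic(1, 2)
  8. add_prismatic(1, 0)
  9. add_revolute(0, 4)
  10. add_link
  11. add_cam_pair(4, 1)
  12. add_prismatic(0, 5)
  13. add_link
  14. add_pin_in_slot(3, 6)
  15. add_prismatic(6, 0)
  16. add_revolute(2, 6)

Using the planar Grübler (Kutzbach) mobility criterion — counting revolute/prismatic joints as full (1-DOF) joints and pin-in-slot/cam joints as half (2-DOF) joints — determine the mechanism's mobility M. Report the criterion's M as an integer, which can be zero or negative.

L=1 J1=0 J2=0
add link → L=2 J1=0 J2=0
add link → L=3 J1=0 J2=0
P@0,2 dof=1 J1 → L=3 J1=1 J2=0
add link → L=4 J1=1 J2=0
C@1,3 dof=2 J2 → L=4 J1=1 J2=1
add link → L=5 J1=1 J2=1
P@1,2 dof=1 J1 → L=5 J1=2 J2=1
P@1,0 dof=1 J1 → L=5 J1=3 J2=1
R@0,4 dof=1 J1 → L=5 J1=4 J2=1
add link → L=6 J1=4 J2=1
C@4,1 dof=2 J2 → L=6 J1=4 J2=2
P@0,5 dof=1 J1 → L=6 J1=5 J2=2
add link → L=7 J1=5 J2=2
PS@3,6 dof=2 J2 → L=7 J1=5 J2=3
P@6,0 dof=1 J1 → L=7 J1=6 J2=3
R@2,6 dof=1 J1 → L=7 J1=7 J2=3
M=3(L−1)−2J1−J2=3·6−2·7−3=1

M = 1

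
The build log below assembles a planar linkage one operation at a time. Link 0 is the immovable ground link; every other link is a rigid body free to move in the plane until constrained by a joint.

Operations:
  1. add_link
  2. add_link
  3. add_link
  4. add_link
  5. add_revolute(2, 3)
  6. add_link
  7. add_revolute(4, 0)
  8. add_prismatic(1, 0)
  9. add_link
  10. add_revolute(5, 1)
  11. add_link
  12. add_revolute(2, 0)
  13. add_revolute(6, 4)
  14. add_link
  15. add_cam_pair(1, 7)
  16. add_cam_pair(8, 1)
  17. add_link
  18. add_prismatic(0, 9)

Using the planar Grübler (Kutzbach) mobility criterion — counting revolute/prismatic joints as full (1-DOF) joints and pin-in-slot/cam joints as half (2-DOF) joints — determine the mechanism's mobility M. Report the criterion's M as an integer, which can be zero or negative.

M = 11

[1;0;0] (link 0 is ground)
L+ [2;0;0]
L+ [3;0;0]
L+ [4;0;0]
L+ [5;0;0]
R(2,3)∈J1 [5;1;0]
L+ [6;1;0]
R(4,0)∈J1 [6;2;0]
P(1,0)∈J1 [6;3;0]
L+ [7;3;0]
R(5,1)∈J1 [7;4;0]
L+ [8;4;0]
R(2,0)∈J1 [8;5;0]
R(6,4)∈J1 [8;6;0]
L+ [9;6;0]
C(1,7)∈J2 [9;6;1]
C(8,1)∈J2 [9;6;2]
L+ [10;6;2]
P(0,9)∈J1 [10;7;2]
mobility = 27 − 14 − 2 = 11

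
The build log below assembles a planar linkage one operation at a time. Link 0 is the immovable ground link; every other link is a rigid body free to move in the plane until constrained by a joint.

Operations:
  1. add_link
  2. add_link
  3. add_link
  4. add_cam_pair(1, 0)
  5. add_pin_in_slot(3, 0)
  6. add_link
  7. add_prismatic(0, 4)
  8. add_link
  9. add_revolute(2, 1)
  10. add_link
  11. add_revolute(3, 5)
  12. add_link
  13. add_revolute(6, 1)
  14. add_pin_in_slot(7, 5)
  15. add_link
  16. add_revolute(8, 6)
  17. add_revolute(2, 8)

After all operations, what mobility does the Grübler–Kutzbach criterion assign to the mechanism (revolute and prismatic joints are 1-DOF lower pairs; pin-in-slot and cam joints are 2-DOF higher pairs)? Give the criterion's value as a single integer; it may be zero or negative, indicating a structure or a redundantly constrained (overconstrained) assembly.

[1;0;0] (link 0 is ground)
L+ [2;0;0]
L+ [3;0;0]
L+ [4;0;0]
C(1,0)∈J2 [4;0;1]
PS(3,0)∈J2 [4;0;2]
L+ [5;0;2]
P(0,4)∈J1 [5;1;2]
L+ [6;1;2]
R(2,1)∈J1 [6;2;2]
L+ [7;2;2]
R(3,5)∈J1 [7;3;2]
L+ [8;3;2]
R(6,1)∈J1 [8;4;2]
PS(7,5)∈J2 [8;4;3]
L+ [9;4;3]
R(8,6)∈J1 [9;5;3]
R(2,8)∈J1 [9;6;3]
mobility = 24 − 12 − 3 = 9

M = 9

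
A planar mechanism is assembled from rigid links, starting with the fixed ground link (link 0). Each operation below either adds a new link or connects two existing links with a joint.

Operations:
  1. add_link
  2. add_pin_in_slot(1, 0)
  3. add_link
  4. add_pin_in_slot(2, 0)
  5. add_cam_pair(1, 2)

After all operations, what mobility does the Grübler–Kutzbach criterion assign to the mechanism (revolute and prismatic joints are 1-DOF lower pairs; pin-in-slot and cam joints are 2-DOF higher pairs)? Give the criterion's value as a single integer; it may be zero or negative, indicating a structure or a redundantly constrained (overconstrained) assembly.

link 0 = ground. State L|J1|J2 = 1|0|0
+link1  2|0|0
PS(1,0) f=2→J2  2|0|1
+link2  3|0|1
PS(2,0) f=2→J2  3|0|2
C(1,2) f=2→J2  3|0|3
M = 3(3−1)−2·0−3 = 6−0−3 = 3

M = 3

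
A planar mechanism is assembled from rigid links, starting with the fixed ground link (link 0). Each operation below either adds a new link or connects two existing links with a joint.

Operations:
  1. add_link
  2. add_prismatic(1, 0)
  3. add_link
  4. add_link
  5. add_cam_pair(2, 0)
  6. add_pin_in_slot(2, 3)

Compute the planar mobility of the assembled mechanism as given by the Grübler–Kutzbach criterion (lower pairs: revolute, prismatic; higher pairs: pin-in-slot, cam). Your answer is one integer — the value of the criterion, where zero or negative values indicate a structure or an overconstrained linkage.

M = 5

[1;0;0] (link 0 is ground)
L+ [2;0;0]
P(1,0)∈J1 [2;1;0]
L+ [3;1;0]
L+ [4;1;0]
C(2,0)∈J2 [4;1;1]
PS(2,3)∈J2 [4;1;2]
mobility = 9 − 2 − 2 = 5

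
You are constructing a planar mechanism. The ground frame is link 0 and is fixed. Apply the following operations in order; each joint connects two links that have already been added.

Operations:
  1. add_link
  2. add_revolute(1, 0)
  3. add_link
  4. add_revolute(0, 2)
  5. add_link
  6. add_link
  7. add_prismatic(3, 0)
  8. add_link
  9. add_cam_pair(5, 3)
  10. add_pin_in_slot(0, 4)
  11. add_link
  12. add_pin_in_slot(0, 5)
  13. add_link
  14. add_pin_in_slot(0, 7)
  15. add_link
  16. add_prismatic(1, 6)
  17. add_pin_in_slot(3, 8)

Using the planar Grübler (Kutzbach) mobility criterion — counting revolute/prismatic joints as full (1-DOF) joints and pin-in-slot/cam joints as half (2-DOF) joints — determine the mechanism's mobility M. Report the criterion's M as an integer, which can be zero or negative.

M = 11

(L,J1,J2)=(1,0,0); link0 fixed
link1: (2,0,0)
R 1-0 [J1]: (2,1,0)
link2: (3,1,0)
R 0-2 [J1]: (3,2,0)
link3: (4,2,0)
link4: (5,2,0)
P 3-0 [J1]: (5,3,0)
link5: (6,3,0)
C 5-3 [J2]: (6,3,1)
PS 0-4 [J2]: (6,3,2)
link6: (7,3,2)
PS 0-5 [J2]: (7,3,3)
link7: (8,3,3)
PS 0-7 [J2]: (8,3,4)
link8: (9,3,4)
P 1-6 [J1]: (9,4,4)
PS 3-8 [J2]: (9,4,5)
Grübler: 3·8 − 2·4 − 5 = 11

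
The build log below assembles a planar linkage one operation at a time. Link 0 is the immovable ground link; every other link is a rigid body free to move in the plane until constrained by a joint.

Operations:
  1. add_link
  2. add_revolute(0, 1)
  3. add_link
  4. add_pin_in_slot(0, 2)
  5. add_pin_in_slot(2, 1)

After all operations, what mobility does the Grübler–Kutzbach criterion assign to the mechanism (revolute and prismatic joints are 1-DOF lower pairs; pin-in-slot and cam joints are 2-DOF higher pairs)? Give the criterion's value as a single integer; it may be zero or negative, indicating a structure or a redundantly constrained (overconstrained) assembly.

L=1 J1=0 J2=0
add link → L=2 J1=0 J2=0
R@0,1 dof=1 J1 → L=2 J1=1 J2=0
add link → L=3 J1=1 J2=0
PS@0,2 dof=2 J2 → L=3 J1=1 J2=1
PS@2,1 dof=2 J2 → L=3 J1=1 J2=2
M=3(L−1)−2J1−J2=3·2−2·1−2=2

M = 2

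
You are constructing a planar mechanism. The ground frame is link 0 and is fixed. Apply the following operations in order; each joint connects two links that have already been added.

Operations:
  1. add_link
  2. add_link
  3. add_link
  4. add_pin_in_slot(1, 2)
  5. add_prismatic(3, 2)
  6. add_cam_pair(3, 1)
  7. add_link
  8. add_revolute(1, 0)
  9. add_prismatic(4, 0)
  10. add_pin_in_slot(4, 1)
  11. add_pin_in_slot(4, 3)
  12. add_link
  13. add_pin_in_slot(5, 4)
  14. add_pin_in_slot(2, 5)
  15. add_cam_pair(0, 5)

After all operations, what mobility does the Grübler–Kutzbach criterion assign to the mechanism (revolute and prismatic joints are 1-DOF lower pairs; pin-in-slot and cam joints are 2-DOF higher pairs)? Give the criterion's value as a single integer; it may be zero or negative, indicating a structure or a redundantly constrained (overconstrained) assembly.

M = 2

ground; <1,0,0>
#1 <2,0,0>
#2 <3,0,0>
#3 <4,0,0>
PS:1↔2 J2 <4,0,1>
P:3↔2 J1 <4,1,1>
C:3↔1 J2 <4,1,2>
#4 <5,1,2>
R:1↔0 J1 <5,2,2>
P:4↔0 J1 <5,3,2>
PS:4↔1 J2 <5,3,3>
PS:4↔3 J2 <5,3,4>
#5 <6,3,4>
PS:5↔4 J2 <6,3,5>
PS:2↔5 J2 <6,3,6>
C:0↔5 J2 <6,3,7>
3×5 − 2×3 − 1×7 = 2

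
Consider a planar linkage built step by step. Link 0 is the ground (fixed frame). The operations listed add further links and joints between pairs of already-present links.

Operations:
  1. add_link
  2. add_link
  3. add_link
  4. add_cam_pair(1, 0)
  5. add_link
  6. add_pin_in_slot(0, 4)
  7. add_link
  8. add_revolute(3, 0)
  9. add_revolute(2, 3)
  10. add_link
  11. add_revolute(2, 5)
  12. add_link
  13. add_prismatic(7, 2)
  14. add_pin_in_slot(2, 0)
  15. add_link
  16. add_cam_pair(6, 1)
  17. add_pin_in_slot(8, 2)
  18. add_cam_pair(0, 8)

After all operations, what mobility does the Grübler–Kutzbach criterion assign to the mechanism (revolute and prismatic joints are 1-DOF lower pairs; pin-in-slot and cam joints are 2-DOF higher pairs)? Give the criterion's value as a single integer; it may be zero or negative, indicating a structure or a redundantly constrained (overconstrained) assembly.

ground; <1,0,0>
#1 <2,0,0>
#2 <3,0,0>
#3 <4,0,0>
C:1↔0 J2 <4,0,1>
#4 <5,0,1>
PS:0↔4 J2 <5,0,2>
#5 <6,0,2>
R:3↔0 J1 <6,1,2>
R:2↔3 J1 <6,2,2>
#6 <7,2,2>
R:2↔5 J1 <7,3,2>
#7 <8,3,2>
P:7↔2 J1 <8,4,2>
PS:2↔0 J2 <8,4,3>
#8 <9,4,3>
C:6↔1 J2 <9,4,4>
PS:8↔2 J2 <9,4,5>
C:0↔8 J2 <9,4,6>
3×8 − 2×4 − 1×6 = 10

M = 10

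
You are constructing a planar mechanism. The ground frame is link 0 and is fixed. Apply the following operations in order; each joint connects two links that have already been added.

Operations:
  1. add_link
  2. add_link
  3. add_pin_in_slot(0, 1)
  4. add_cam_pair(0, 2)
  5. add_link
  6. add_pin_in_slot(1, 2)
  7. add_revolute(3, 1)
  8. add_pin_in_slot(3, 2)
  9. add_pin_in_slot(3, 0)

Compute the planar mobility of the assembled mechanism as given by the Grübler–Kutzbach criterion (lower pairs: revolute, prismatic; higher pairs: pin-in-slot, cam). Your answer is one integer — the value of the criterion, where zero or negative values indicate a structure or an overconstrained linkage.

[1;0;0] (link 0 is ground)
L+ [2;0;0]
L+ [3;0;0]
PS(0,1)∈J2 [3;0;1]
C(0,2)∈J2 [3;0;2]
L+ [4;0;2]
PS(1,2)∈J2 [4;0;3]
R(3,1)∈J1 [4;1;3]
PS(3,2)∈J2 [4;1;4]
PS(3,0)∈J2 [4;1;5]
mobility = 9 − 2 − 5 = 2

M = 2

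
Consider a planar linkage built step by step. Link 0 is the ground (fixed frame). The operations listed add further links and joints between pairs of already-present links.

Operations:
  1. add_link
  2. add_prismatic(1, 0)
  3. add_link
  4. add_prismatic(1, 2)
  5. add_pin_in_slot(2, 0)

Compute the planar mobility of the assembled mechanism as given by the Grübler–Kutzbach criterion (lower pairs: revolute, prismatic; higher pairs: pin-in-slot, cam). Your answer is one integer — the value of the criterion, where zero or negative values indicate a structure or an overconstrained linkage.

ground; <1,0,0>
#1 <2,0,0>
P:1↔0 J1 <2,1,0>
#2 <3,1,0>
P:1↔2 J1 <3,2,0>
PS:2↔0 J2 <3,2,1>
3×2 − 2×2 − 1×1 = 1

M = 1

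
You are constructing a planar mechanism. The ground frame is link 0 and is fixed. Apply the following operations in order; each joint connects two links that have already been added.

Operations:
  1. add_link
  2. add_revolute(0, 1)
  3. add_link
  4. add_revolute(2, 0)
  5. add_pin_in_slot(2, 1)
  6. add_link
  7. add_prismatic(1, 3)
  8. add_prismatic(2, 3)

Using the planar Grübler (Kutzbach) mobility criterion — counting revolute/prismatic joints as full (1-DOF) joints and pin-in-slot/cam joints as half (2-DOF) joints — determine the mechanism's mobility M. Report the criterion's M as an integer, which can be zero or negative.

M = 0

[1;0;0] (link 0 is ground)
L+ [2;0;0]
R(0,1)∈J1 [2;1;0]
L+ [3;1;0]
R(2,0)∈J1 [3;2;0]
PS(2,1)∈J2 [3;2;1]
L+ [4;2;1]
P(1,3)∈J1 [4;3;1]
P(2,3)∈J1 [4;4;1]
mobility = 9 − 8 − 1 = 0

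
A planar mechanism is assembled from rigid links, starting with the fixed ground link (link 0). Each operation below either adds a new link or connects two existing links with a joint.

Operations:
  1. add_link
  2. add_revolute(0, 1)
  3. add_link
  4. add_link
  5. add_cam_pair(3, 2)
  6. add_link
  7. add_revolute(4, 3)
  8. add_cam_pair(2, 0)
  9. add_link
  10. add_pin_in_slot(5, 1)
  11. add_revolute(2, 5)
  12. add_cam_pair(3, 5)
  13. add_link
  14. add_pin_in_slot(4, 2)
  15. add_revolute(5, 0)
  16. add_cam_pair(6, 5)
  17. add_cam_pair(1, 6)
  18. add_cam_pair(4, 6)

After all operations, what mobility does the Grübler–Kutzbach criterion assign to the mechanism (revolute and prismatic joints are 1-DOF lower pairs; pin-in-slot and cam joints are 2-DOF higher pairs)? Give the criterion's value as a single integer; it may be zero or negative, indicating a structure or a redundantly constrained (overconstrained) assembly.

M = 2

link 0 = ground. State L|J1|J2 = 1|0|0
+link1  2|0|0
R(0,1) f=1→J1  2|1|0
+link2  3|1|0
+link3  4|1|0
C(3,2) f=2→J2  4|1|1
+link4  5|1|1
R(4,3) f=1→J1  5|2|1
C(2,0) f=2→J2  5|2|2
+link5  6|2|2
PS(5,1) f=2→J2  6|2|3
R(2,5) f=1→J1  6|3|3
C(3,5) f=2→J2  6|3|4
+link6  7|3|4
PS(4,2) f=2→J2  7|3|5
R(5,0) f=1→J1  7|4|5
C(6,5) f=2→J2  7|4|6
C(1,6) f=2→J2  7|4|7
C(4,6) f=2→J2  7|4|8
M = 3(7−1)−2·4−8 = 18−8−8 = 2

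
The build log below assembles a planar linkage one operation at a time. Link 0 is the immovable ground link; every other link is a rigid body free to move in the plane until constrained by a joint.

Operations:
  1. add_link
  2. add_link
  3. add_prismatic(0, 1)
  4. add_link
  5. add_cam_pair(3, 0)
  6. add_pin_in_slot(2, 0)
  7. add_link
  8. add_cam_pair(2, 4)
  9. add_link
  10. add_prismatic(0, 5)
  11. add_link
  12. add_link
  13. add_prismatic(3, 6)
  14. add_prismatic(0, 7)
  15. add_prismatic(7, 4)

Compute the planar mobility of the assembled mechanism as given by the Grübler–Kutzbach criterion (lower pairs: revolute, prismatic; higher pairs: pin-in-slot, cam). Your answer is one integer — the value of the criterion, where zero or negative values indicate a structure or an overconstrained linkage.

M = 8

L=1 J1=0 J2=0
add link → L=2 J1=0 J2=0
add link → L=3 J1=0 J2=0
P@0,1 dof=1 J1 → L=3 J1=1 J2=0
add link → L=4 J1=1 J2=0
C@3,0 dof=2 J2 → L=4 J1=1 J2=1
PS@2,0 dof=2 J2 → L=4 J1=1 J2=2
add link → L=5 J1=1 J2=2
C@2,4 dof=2 J2 → L=5 J1=1 J2=3
add link → L=6 J1=1 J2=3
P@0,5 dof=1 J1 → L=6 J1=2 J2=3
add link → L=7 J1=2 J2=3
add link → L=8 J1=2 J2=3
P@3,6 dof=1 J1 → L=8 J1=3 J2=3
P@0,7 dof=1 J1 → L=8 J1=4 J2=3
P@7,4 dof=1 J1 → L=8 J1=5 J2=3
M=3(L−1)−2J1−J2=3·7−2·5−3=8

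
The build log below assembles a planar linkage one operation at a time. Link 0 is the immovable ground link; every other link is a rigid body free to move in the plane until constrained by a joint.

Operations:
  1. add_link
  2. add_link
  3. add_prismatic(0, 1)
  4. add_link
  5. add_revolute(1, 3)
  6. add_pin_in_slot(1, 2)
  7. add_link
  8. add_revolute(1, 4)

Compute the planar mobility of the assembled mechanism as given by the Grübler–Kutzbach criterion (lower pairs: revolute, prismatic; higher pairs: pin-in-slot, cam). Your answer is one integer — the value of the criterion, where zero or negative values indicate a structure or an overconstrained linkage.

link 0 = ground. State L|J1|J2 = 1|0|0
+link1  2|0|0
+link2  3|0|0
P(0,1) f=1→J1  3|1|0
+link3  4|1|0
R(1,3) f=1→J1  4|2|0
PS(1,2) f=2→J2  4|2|1
+link4  5|2|1
R(1,4) f=1→J1  5|3|1
M = 3(5−1)−2·3−1 = 12−6−1 = 5

M = 5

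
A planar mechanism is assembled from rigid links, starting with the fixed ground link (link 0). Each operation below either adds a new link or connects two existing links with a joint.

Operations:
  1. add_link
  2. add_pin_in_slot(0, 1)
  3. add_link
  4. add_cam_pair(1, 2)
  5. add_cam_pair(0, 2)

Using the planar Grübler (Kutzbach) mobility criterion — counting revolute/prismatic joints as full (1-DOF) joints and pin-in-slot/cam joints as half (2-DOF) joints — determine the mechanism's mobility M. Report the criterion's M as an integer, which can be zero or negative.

M = 3

(L,J1,J2)=(1,0,0); link0 fixed
link1: (2,0,0)
PS 0-1 [J2]: (2,0,1)
link2: (3,0,1)
C 1-2 [J2]: (3,0,2)
C 0-2 [J2]: (3,0,3)
Grübler: 3·2 − 2·0 − 3 = 3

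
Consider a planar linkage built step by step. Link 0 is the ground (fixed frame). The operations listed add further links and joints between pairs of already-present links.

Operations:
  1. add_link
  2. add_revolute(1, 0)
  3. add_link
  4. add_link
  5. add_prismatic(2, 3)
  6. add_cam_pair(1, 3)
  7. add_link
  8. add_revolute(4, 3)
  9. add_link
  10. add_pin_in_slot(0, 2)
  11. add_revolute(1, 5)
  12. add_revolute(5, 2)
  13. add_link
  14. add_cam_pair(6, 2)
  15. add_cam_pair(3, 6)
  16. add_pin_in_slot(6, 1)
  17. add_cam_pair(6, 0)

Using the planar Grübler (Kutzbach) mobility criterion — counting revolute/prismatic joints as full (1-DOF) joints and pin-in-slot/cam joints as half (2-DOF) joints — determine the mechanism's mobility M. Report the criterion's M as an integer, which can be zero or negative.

M = 2

link 0 = ground. State L|J1|J2 = 1|0|0
+link1  2|0|0
R(1,0) f=1→J1  2|1|0
+link2  3|1|0
+link3  4|1|0
P(2,3) f=1→J1  4|2|0
C(1,3) f=2→J2  4|2|1
+link4  5|2|1
R(4,3) f=1→J1  5|3|1
+link5  6|3|1
PS(0,2) f=2→J2  6|3|2
R(1,5) f=1→J1  6|4|2
R(5,2) f=1→J1  6|5|2
+link6  7|5|2
C(6,2) f=2→J2  7|5|3
C(3,6) f=2→J2  7|5|4
PS(6,1) f=2→J2  7|5|5
C(6,0) f=2→J2  7|5|6
M = 3(7−1)−2·5−6 = 18−10−6 = 2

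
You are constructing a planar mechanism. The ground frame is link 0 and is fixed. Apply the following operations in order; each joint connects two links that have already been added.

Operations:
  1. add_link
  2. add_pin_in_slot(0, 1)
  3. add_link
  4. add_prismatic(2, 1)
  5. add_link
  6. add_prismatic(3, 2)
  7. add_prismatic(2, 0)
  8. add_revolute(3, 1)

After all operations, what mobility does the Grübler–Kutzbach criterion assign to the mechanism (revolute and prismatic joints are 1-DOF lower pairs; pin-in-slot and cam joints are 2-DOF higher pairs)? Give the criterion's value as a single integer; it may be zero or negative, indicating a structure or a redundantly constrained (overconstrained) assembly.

link 0 = ground. State L|J1|J2 = 1|0|0
+link1  2|0|0
PS(0,1) f=2→J2  2|0|1
+link2  3|0|1
P(2,1) f=1→J1  3|1|1
+link3  4|1|1
P(3,2) f=1→J1  4|2|1
P(2,0) f=1→J1  4|3|1
R(3,1) f=1→J1  4|4|1
M = 3(4−1)−2·4−1 = 9−8−1 = 0

M = 0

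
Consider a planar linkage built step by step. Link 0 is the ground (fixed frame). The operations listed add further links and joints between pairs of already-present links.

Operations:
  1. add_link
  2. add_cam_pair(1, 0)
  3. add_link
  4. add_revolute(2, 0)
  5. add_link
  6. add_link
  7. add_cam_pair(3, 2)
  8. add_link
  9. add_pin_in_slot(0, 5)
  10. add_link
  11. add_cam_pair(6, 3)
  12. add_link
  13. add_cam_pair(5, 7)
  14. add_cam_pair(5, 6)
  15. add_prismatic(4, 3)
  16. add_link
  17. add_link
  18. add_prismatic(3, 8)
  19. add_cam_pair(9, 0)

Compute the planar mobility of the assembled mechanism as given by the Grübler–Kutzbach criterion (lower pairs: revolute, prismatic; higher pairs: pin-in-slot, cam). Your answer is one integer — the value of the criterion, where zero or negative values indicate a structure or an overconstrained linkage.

M = 14

(L,J1,J2)=(1,0,0); link0 fixed
link1: (2,0,0)
C 1-0 [J2]: (2,0,1)
link2: (3,0,1)
R 2-0 [J1]: (3,1,1)
link3: (4,1,1)
link4: (5,1,1)
C 3-2 [J2]: (5,1,2)
link5: (6,1,2)
PS 0-5 [J2]: (6,1,3)
link6: (7,1,3)
C 6-3 [J2]: (7,1,4)
link7: (8,1,4)
C 5-7 [J2]: (8,1,5)
C 5-6 [J2]: (8,1,6)
P 4-3 [J1]: (8,2,6)
link8: (9,2,6)
link9: (10,2,6)
P 3-8 [J1]: (10,3,6)
C 9-0 [J2]: (10,3,7)
Grübler: 3·9 − 2·3 − 7 = 14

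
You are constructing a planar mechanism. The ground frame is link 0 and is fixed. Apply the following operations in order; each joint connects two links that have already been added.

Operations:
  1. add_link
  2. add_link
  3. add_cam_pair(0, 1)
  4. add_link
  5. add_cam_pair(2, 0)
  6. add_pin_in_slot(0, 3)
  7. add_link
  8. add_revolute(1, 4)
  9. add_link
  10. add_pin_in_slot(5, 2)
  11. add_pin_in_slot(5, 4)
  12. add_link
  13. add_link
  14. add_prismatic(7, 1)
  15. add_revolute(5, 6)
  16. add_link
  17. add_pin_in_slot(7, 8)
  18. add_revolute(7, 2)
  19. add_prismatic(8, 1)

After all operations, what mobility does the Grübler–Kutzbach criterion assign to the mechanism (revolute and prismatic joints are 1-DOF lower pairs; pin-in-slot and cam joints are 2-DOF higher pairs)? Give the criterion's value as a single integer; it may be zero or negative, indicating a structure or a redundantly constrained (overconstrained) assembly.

M = 8

(L,J1,J2)=(1,0,0); link0 fixed
link1: (2,0,0)
link2: (3,0,0)
C 0-1 [J2]: (3,0,1)
link3: (4,0,1)
C 2-0 [J2]: (4,0,2)
PS 0-3 [J2]: (4,0,3)
link4: (5,0,3)
R 1-4 [J1]: (5,1,3)
link5: (6,1,3)
PS 5-2 [J2]: (6,1,4)
PS 5-4 [J2]: (6,1,5)
link6: (7,1,5)
link7: (8,1,5)
P 7-1 [J1]: (8,2,5)
R 5-6 [J1]: (8,3,5)
link8: (9,3,5)
PS 7-8 [J2]: (9,3,6)
R 7-2 [J1]: (9,4,6)
P 8-1 [J1]: (9,5,6)
Grübler: 3·8 − 2·5 − 6 = 8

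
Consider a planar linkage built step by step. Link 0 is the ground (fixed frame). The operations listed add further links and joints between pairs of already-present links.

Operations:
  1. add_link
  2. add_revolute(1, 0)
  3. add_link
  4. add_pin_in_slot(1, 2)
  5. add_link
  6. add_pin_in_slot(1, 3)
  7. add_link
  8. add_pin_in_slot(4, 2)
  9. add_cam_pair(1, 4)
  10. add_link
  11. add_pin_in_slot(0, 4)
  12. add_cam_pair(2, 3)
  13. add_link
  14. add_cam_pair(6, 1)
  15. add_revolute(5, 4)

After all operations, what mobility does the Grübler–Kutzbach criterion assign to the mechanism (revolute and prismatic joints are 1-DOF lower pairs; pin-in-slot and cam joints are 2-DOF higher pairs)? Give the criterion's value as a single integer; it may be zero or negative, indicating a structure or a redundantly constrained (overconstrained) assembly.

M = 7

(L,J1,J2)=(1,0,0); link0 fixed
link1: (2,0,0)
R 1-0 [J1]: (2,1,0)
link2: (3,1,0)
PS 1-2 [J2]: (3,1,1)
link3: (4,1,1)
PS 1-3 [J2]: (4,1,2)
link4: (5,1,2)
PS 4-2 [J2]: (5,1,3)
C 1-4 [J2]: (5,1,4)
link5: (6,1,4)
PS 0-4 [J2]: (6,1,5)
C 2-3 [J2]: (6,1,6)
link6: (7,1,6)
C 6-1 [J2]: (7,1,7)
R 5-4 [J1]: (7,2,7)
Grübler: 3·6 − 2·2 − 7 = 7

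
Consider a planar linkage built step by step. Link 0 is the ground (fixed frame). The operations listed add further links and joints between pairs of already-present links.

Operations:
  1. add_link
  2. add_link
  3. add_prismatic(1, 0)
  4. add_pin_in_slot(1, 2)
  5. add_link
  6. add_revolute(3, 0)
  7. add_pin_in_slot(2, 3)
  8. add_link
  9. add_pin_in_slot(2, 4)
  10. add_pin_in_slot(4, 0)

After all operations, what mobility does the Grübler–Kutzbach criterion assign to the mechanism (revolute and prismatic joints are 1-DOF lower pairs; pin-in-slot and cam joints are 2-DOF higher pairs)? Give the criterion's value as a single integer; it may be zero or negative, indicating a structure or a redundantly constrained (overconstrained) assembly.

M = 4

[1;0;0] (link 0 is ground)
L+ [2;0;0]
L+ [3;0;0]
P(1,0)∈J1 [3;1;0]
PS(1,2)∈J2 [3;1;1]
L+ [4;1;1]
R(3,0)∈J1 [4;2;1]
PS(2,3)∈J2 [4;2;2]
L+ [5;2;2]
PS(2,4)∈J2 [5;2;3]
PS(4,0)∈J2 [5;2;4]
mobility = 12 − 4 − 4 = 4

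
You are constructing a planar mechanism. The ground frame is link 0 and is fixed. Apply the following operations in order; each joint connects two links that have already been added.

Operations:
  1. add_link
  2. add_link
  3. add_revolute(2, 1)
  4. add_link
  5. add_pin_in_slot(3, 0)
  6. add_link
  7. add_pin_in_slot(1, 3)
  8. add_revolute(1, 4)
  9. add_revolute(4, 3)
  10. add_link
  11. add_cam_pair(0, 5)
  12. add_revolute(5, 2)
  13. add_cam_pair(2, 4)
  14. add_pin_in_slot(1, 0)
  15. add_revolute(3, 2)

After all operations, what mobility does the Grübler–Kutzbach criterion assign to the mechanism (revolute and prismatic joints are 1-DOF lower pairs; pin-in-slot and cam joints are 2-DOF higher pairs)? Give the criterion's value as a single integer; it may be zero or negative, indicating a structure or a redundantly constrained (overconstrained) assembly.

M = 0

L=1 J1=0 J2=0
add link → L=2 J1=0 J2=0
add link → L=3 J1=0 J2=0
R@2,1 dof=1 J1 → L=3 J1=1 J2=0
add link → L=4 J1=1 J2=0
PS@3,0 dof=2 J2 → L=4 J1=1 J2=1
add link → L=5 J1=1 J2=1
PS@1,3 dof=2 J2 → L=5 J1=1 J2=2
R@1,4 dof=1 J1 → L=5 J1=2 J2=2
R@4,3 dof=1 J1 → L=5 J1=3 J2=2
add link → L=6 J1=3 J2=2
C@0,5 dof=2 J2 → L=6 J1=3 J2=3
R@5,2 dof=1 J1 → L=6 J1=4 J2=3
C@2,4 dof=2 J2 → L=6 J1=4 J2=4
PS@1,0 dof=2 J2 → L=6 J1=4 J2=5
R@3,2 dof=1 J1 → L=6 J1=5 J2=5
M=3(L−1)−2J1−J2=3·5−2·5−5=0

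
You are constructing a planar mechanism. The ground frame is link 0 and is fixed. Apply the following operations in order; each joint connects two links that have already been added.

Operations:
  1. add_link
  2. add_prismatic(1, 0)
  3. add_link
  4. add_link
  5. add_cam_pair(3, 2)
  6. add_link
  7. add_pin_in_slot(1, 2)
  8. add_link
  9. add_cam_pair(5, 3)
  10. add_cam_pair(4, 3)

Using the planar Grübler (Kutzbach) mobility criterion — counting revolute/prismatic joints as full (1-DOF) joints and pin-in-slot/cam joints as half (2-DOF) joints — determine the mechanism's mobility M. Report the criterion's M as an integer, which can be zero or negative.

M = 9

link 0 = ground. State L|J1|J2 = 1|0|0
+link1  2|0|0
P(1,0) f=1→J1  2|1|0
+link2  3|1|0
+link3  4|1|0
C(3,2) f=2→J2  4|1|1
+link4  5|1|1
PS(1,2) f=2→J2  5|1|2
+link5  6|1|2
C(5,3) f=2→J2  6|1|3
C(4,3) f=2→J2  6|1|4
M = 3(6−1)−2·1−4 = 15−2−4 = 9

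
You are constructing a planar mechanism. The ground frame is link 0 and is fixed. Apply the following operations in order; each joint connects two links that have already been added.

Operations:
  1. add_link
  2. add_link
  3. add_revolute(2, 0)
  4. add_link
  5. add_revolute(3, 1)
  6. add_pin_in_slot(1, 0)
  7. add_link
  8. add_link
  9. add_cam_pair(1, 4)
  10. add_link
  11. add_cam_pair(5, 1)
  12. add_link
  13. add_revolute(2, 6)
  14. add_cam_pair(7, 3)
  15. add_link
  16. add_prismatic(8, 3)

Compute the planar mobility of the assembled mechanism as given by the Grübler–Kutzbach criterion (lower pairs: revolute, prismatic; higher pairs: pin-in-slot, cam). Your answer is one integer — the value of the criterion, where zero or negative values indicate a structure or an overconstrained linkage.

M = 12

ground; <1,0,0>
#1 <2,0,0>
#2 <3,0,0>
R:2↔0 J1 <3,1,0>
#3 <4,1,0>
R:3↔1 J1 <4,2,0>
PS:1↔0 J2 <4,2,1>
#4 <5,2,1>
#5 <6,2,1>
C:1↔4 J2 <6,2,2>
#6 <7,2,2>
C:5↔1 J2 <7,2,3>
#7 <8,2,3>
R:2↔6 J1 <8,3,3>
C:7↔3 J2 <8,3,4>
#8 <9,3,4>
P:8↔3 J1 <9,4,4>
3×8 − 2×4 − 1×4 = 12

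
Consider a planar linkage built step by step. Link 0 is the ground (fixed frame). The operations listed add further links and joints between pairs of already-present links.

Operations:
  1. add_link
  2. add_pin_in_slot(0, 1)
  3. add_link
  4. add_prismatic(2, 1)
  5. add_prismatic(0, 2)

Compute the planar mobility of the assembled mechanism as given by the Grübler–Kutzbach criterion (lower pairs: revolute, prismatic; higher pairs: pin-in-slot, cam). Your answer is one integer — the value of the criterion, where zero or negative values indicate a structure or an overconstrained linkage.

L=1 J1=0 J2=0
add link → L=2 J1=0 J2=0
PS@0,1 dof=2 J2 → L=2 J1=0 J2=1
add link → L=3 J1=0 J2=1
P@2,1 dof=1 J1 → L=3 J1=1 J2=1
P@0,2 dof=1 J1 → L=3 J1=2 J2=1
M=3(L−1)−2J1−J2=3·2−2·2−1=1

M = 1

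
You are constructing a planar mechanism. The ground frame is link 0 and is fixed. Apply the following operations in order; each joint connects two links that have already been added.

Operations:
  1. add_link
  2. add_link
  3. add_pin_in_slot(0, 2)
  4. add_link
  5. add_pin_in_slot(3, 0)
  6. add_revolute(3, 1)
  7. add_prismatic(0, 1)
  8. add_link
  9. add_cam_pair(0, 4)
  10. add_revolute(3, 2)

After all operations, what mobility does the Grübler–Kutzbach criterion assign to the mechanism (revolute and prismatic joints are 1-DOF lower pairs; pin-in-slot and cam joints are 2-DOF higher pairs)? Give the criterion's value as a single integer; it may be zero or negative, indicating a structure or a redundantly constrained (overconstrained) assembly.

[1;0;0] (link 0 is ground)
L+ [2;0;0]
L+ [3;0;0]
PS(0,2)∈J2 [3;0;1]
L+ [4;0;1]
PS(3,0)∈J2 [4;0;2]
R(3,1)∈J1 [4;1;2]
P(0,1)∈J1 [4;2;2]
L+ [5;2;2]
C(0,4)∈J2 [5;2;3]
R(3,2)∈J1 [5;3;3]
mobility = 12 − 6 − 3 = 3

M = 3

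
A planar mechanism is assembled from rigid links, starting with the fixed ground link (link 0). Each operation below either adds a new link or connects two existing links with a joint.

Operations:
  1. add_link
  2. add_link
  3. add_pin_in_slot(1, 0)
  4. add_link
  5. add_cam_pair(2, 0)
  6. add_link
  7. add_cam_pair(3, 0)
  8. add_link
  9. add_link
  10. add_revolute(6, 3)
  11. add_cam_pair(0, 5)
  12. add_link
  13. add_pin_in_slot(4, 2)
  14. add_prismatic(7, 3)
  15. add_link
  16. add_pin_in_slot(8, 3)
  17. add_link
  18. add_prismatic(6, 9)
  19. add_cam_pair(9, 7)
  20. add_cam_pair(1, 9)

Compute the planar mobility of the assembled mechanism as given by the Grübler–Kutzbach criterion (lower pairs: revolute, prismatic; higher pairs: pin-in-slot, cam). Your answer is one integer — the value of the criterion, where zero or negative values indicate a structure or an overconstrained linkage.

[1;0;0] (link 0 is ground)
L+ [2;0;0]
L+ [3;0;0]
PS(1,0)∈J2 [3;0;1]
L+ [4;0;1]
C(2,0)∈J2 [4;0;2]
L+ [5;0;2]
C(3,0)∈J2 [5;0;3]
L+ [6;0;3]
L+ [7;0;3]
R(6,3)∈J1 [7;1;3]
C(0,5)∈J2 [7;1;4]
L+ [8;1;4]
PS(4,2)∈J2 [8;1;5]
P(7,3)∈J1 [8;2;5]
L+ [9;2;5]
PS(8,3)∈J2 [9;2;6]
L+ [10;2;6]
P(6,9)∈J1 [10;3;6]
C(9,7)∈J2 [10;3;7]
C(1,9)∈J2 [10;3;8]
mobility = 27 − 6 − 8 = 13

M = 13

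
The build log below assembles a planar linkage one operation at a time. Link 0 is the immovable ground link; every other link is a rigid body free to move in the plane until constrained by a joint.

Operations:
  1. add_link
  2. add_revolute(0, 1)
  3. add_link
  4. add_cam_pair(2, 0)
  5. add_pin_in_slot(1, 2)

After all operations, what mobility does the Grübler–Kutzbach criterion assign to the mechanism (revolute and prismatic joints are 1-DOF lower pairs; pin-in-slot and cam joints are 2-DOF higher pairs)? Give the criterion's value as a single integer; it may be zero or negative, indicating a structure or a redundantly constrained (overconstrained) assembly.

M = 2

ground; <1,0,0>
#1 <2,0,0>
R:0↔1 J1 <2,1,0>
#2 <3,1,0>
C:2↔0 J2 <3,1,1>
PS:1↔2 J2 <3,1,2>
3×2 − 2×1 − 1×2 = 2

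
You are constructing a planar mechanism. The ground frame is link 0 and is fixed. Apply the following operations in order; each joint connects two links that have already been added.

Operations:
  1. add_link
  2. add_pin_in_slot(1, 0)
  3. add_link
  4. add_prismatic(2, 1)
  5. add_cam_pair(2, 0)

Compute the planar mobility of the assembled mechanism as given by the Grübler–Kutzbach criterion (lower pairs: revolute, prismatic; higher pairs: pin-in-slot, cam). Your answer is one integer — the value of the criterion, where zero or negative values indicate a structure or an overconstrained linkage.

(L,J1,J2)=(1,0,0); link0 fixed
link1: (2,0,0)
PS 1-0 [J2]: (2,0,1)
link2: (3,0,1)
P 2-1 [J1]: (3,1,1)
C 2-0 [J2]: (3,1,2)
Grübler: 3·2 − 2·1 − 2 = 2

M = 2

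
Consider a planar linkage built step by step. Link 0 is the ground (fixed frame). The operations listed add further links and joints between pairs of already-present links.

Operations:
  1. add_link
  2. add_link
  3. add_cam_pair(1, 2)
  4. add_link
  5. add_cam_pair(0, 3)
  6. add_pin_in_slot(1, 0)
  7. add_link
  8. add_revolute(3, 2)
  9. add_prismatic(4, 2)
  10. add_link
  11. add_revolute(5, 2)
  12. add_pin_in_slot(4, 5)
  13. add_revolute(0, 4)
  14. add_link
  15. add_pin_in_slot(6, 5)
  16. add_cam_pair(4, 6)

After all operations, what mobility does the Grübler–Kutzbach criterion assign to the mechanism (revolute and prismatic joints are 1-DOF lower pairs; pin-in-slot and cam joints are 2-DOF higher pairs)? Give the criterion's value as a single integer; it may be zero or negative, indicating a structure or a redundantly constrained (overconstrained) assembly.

link 0 = ground. State L|J1|J2 = 1|0|0
+link1  2|0|0
+link2  3|0|0
C(1,2) f=2→J2  3|0|1
+link3  4|0|1
C(0,3) f=2→J2  4|0|2
PS(1,0) f=2→J2  4|0|3
+link4  5|0|3
R(3,2) f=1→J1  5|1|3
P(4,2) f=1→J1  5|2|3
+link5  6|2|3
R(5,2) f=1→J1  6|3|3
PS(4,5) f=2→J2  6|3|4
R(0,4) f=1→J1  6|4|4
+link6  7|4|4
PS(6,5) f=2→J2  7|4|5
C(4,6) f=2→J2  7|4|6
M = 3(7−1)−2·4−6 = 18−8−6 = 4

M = 4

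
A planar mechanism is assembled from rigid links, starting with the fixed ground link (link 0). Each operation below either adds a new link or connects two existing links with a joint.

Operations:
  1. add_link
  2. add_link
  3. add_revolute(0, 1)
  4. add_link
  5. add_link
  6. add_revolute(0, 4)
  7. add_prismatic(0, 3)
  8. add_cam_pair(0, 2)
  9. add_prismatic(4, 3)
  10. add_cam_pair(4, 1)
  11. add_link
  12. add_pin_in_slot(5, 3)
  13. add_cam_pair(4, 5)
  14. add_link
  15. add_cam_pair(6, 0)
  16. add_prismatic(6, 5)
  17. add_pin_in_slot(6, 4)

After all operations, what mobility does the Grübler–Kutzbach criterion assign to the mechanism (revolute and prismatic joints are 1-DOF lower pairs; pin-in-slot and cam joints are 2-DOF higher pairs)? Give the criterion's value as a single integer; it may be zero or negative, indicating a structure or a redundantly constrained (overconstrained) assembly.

M = 2

(L,J1,J2)=(1,0,0); link0 fixed
link1: (2,0,0)
link2: (3,0,0)
R 0-1 [J1]: (3,1,0)
link3: (4,1,0)
link4: (5,1,0)
R 0-4 [J1]: (5,2,0)
P 0-3 [J1]: (5,3,0)
C 0-2 [J2]: (5,3,1)
P 4-3 [J1]: (5,4,1)
C 4-1 [J2]: (5,4,2)
link5: (6,4,2)
PS 5-3 [J2]: (6,4,3)
C 4-5 [J2]: (6,4,4)
link6: (7,4,4)
C 6-0 [J2]: (7,4,5)
P 6-5 [J1]: (7,5,5)
PS 6-4 [J2]: (7,5,6)
Grübler: 3·6 − 2·5 − 6 = 2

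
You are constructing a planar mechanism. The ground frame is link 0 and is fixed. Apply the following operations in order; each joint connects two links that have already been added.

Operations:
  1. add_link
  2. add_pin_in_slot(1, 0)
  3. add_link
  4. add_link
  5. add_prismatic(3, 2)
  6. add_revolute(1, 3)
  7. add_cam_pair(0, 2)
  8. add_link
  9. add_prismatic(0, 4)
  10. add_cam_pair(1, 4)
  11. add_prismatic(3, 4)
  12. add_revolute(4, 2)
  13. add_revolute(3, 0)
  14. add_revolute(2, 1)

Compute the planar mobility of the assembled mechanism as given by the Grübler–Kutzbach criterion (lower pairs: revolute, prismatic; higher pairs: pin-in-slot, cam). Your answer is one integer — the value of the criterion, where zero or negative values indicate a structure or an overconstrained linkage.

M = -5

ground; <1,0,0>
#1 <2,0,0>
PS:1↔0 J2 <2,0,1>
#2 <3,0,1>
#3 <4,0,1>
P:3↔2 J1 <4,1,1>
R:1↔3 J1 <4,2,1>
C:0↔2 J2 <4,2,2>
#4 <5,2,2>
P:0↔4 J1 <5,3,2>
C:1↔4 J2 <5,3,3>
P:3↔4 J1 <5,4,3>
R:4↔2 J1 <5,5,3>
R:3↔0 J1 <5,6,3>
R:2↔1 J1 <5,7,3>
3×4 − 2×7 − 1×3 = -5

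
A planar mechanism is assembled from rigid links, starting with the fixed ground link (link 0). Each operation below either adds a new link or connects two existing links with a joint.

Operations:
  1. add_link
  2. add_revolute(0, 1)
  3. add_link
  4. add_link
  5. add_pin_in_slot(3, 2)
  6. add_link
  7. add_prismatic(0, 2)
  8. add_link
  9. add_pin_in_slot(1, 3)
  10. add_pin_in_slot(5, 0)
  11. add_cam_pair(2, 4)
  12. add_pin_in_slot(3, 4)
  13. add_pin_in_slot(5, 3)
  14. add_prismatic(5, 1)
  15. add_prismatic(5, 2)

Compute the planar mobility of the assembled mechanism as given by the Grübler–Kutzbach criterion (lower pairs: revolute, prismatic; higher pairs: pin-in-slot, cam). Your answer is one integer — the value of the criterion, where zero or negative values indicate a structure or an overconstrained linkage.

M = 1

L=1 J1=0 J2=0
add link → L=2 J1=0 J2=0
R@0,1 dof=1 J1 → L=2 J1=1 J2=0
add link → L=3 J1=1 J2=0
add link → L=4 J1=1 J2=0
PS@3,2 dof=2 J2 → L=4 J1=1 J2=1
add link → L=5 J1=1 J2=1
P@0,2 dof=1 J1 → L=5 J1=2 J2=1
add link → L=6 J1=2 J2=1
PS@1,3 dof=2 J2 → L=6 J1=2 J2=2
PS@5,0 dof=2 J2 → L=6 J1=2 J2=3
C@2,4 dof=2 J2 → L=6 J1=2 J2=4
PS@3,4 dof=2 J2 → L=6 J1=2 J2=5
PS@5,3 dof=2 J2 → L=6 J1=2 J2=6
P@5,1 dof=1 J1 → L=6 J1=3 J2=6
P@5,2 dof=1 J1 → L=6 J1=4 J2=6
M=3(L−1)−2J1−J2=3·5−2·4−6=1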